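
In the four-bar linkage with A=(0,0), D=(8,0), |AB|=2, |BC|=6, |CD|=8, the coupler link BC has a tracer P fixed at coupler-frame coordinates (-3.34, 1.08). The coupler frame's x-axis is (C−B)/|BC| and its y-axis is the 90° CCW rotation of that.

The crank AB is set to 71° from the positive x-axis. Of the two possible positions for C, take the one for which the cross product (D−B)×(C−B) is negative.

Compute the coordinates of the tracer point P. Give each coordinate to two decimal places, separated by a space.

A=(0,0), D=(8.00,0)
B = A + 2.00·(cos71°, sin71°) = (0.6511, 1.8910)
|BD| = 7.5883
circle(B,6.00) ∩ circle(D,8.00): a=1.9492, h=5.6746
  candidates: C₊=(3.9530,6.9008) cross=43.060; C₋=(1.1247,-4.0902) cross=-43.060
  mode - wants cross < 0 → take C=(1.1247,-4.0902) (cross=-43.060)
ex = (C−B)/|BC| = (0.0789,-0.9969); ey = (0.9969,0.0789)
P = B + -3.34·ex + 1.08·ey = (1.4642,5.3059)

1.46 5.31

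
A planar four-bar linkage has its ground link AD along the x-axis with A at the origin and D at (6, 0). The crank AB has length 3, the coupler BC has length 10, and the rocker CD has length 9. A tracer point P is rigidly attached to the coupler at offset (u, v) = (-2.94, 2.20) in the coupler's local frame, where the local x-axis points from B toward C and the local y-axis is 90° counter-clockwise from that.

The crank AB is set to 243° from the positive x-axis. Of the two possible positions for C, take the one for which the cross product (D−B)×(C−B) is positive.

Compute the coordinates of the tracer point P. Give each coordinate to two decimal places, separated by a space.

A=(0,0), D=(6.00,0)
B = A + 3.00·(cos243°, sin243°) = (-1.3620, -2.6730)
|BD| = 7.8322
circle(B,10.00) ∩ circle(D,9.00): a=5.1290, h=8.5845
  candidates: C₊=(0.5294,7.1465) cross=67.235; C₋=(6.3889,-8.9916) cross=-67.235
  mode + wants cross > 0 → take C=(0.5294,7.1465) (cross=67.235)
ex = (C−B)/|BC| = (0.1891,0.9820); ey = (-0.9820,0.1891)
P = B + -2.94·ex + 2.20·ey = (-4.0783,-5.1439)

-4.08 -5.14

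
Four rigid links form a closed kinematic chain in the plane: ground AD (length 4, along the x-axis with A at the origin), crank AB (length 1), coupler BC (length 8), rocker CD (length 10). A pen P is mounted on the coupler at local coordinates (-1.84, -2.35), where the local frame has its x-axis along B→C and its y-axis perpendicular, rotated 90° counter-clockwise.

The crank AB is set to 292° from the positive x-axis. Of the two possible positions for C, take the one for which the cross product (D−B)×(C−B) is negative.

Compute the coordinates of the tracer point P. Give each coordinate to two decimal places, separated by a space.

A=(0,0), D=(4.00,0)
B = A + 1.00·(cos292°, sin292°) = (0.3746, -0.9272)
|BD| = 3.7421
circle(B,8.00) ∩ circle(D,10.00): a=-2.9391, h=7.4405
  candidates: C₊=(-4.3164,5.5531) cross=27.843; C₋=(-0.6293,-8.8639) cross=-27.843
  mode - wants cross < 0 → take C=(-0.6293,-8.8639) (cross=-27.843)
ex = (C−B)/|BC| = (-0.1255,-0.9921); ey = (0.9921,-0.1255)
P = B + -1.84·ex + -2.35·ey = (-1.7259,1.1932)

-1.73 1.19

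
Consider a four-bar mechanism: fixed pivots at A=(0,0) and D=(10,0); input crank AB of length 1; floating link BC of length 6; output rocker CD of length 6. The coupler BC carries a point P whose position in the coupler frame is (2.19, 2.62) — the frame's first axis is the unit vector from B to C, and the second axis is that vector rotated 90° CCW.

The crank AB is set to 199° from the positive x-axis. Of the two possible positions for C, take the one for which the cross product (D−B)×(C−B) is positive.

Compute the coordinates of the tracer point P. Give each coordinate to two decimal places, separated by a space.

-0.12 2.99

A=(0,0), D=(10.00,0)
B = A + 1.00·(cos199°, sin199°) = (-0.9455, -0.3256)
|BD| = 10.9504
circle(B,6.00) ∩ circle(D,6.00): a=5.4752, h=2.4541
  candidates: C₊=(4.4543,2.2902) cross=26.873; C₋=(4.6002,-2.6158) cross=-26.873
  mode + wants cross > 0 → take C=(4.4543,2.2902) (cross=26.873)
ex = (C−B)/|BC| = (0.9000,0.4360); ey = (-0.4360,0.9000)
P = B + 2.19·ex + 2.62·ey = (-0.1168,2.9871)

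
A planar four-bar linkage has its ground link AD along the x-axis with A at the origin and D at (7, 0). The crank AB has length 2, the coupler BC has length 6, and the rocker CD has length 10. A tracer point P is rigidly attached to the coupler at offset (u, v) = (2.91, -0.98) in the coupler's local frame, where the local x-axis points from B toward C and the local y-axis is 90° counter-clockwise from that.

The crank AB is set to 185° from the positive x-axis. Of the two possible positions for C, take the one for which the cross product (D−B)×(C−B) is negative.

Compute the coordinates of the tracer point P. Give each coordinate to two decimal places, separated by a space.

-2.45 -3.21

A=(0,0), D=(7.00,0)
B = A + 2.00·(cos185°, sin185°) = (-1.9924, -0.1743)
|BD| = 8.9941
circle(B,6.00) ∩ circle(D,10.00): a=0.9391, h=5.9260
  candidates: C₊=(-1.1683,5.7688) cross=53.299; C₋=(-0.9386,-6.0810) cross=-53.299
  mode - wants cross < 0 → take C=(-0.9386,-6.0810) (cross=-53.299)
ex = (C−B)/|BC| = (0.1756,-0.9845); ey = (0.9845,0.1756)
P = B + 2.91·ex + -0.98·ey = (-2.4461,-3.2112)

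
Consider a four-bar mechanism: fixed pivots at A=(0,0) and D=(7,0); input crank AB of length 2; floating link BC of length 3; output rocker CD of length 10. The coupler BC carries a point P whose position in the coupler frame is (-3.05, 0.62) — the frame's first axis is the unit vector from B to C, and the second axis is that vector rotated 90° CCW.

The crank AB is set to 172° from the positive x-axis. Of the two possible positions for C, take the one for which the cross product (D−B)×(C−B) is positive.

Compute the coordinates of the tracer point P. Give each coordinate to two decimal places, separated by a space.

A=(0,0), D=(7.00,0)
B = A + 2.00·(cos172°, sin172°) = (-1.9805, 0.2783)
|BD| = 8.9848
circle(B,3.00) ∩ circle(D,10.00): a=-0.5717, h=2.9450
  candidates: C₊=(-2.4607,3.2397) cross=26.461; C₋=(-2.6432,-2.6476) cross=-26.461
  mode + wants cross > 0 → take C=(-2.4607,3.2397) (cross=26.461)
ex = (C−B)/|BC| = (-0.1600,0.9871); ey = (-0.9871,-0.1600)
P = B + -3.05·ex + 0.62·ey = (-2.1044,-2.8316)

-2.10 -2.83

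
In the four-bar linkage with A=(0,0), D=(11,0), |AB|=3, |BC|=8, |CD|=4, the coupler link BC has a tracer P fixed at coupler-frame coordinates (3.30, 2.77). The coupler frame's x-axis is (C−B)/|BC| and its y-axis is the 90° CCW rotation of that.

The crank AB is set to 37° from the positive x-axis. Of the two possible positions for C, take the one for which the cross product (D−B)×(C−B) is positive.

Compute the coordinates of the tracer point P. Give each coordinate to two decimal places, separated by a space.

4.85 5.34

A=(0,0), D=(11.00,0)
B = A + 3.00·(cos37°, sin37°) = (2.3959, 1.8054)
|BD| = 8.7915
circle(B,8.00) ∩ circle(D,4.00): a=7.1257, h=3.6366
  candidates: C₊=(10.1165,3.9012) cross=31.971; C₋=(8.6229,-3.2170) cross=-31.971
  mode + wants cross > 0 → take C=(10.1165,3.9012) (cross=31.971)
ex = (C−B)/|BC| = (0.9651,0.2620); ey = (-0.2620,0.9651)
P = B + 3.30·ex + 2.77·ey = (4.8550,5.3432)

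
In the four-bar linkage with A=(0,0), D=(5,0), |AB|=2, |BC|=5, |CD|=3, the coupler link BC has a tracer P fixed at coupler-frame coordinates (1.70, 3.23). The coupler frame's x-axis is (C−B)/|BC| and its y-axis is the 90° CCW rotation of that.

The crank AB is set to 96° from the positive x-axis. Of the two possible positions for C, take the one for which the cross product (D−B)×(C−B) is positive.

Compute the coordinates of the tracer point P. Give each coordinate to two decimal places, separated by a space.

A=(0,0), D=(5.00,0)
B = A + 2.00·(cos96°, sin96°) = (-0.2091, 1.9890)
|BD| = 5.5759
circle(B,5.00) ∩ circle(D,3.00): a=4.2227, h=2.6775
  candidates: C₊=(4.6909,2.9840) cross=14.929; C₋=(2.7807,-2.0186) cross=-14.929
  mode + wants cross > 0 → take C=(4.6909,2.9840) (cross=14.929)
ex = (C−B)/|BC| = (0.9800,0.1990); ey = (-0.1990,0.9800)
P = B + 1.70·ex + 3.23·ey = (0.8142,5.4927)

0.81 5.49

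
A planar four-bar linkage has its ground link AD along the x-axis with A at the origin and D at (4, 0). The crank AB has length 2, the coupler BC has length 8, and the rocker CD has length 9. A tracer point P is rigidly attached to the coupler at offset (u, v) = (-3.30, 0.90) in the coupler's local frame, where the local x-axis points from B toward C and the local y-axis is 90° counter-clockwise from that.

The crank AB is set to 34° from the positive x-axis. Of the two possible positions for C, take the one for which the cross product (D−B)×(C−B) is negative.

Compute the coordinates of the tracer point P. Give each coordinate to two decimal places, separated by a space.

4.46 3.08

A=(0,0), D=(4.00,0)
B = A + 2.00·(cos34°, sin34°) = (1.6581, 1.1184)
|BD| = 2.5953
circle(B,8.00) ∩ circle(D,9.00): a=-1.9776, h=7.7517
  candidates: C₊=(3.2140,8.9656) cross=20.118; C₋=(-3.4669,-5.0244) cross=-20.118
  mode - wants cross < 0 → take C=(-3.4669,-5.0244) (cross=-20.118)
ex = (C−B)/|BC| = (-0.6406,-0.7679); ey = (0.7679,-0.6406)
P = B + -3.30·ex + 0.90·ey = (4.4632,3.0757)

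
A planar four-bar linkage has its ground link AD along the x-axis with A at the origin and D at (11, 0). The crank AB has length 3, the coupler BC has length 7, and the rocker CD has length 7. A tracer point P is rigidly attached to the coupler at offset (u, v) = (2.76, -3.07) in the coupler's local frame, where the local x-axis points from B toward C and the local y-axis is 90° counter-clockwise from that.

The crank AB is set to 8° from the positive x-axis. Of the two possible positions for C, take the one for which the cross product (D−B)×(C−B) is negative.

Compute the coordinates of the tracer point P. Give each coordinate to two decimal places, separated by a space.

1.83 -3.55

A=(0,0), D=(11.00,0)
B = A + 3.00·(cos8°, sin8°) = (2.9708, 0.4175)
|BD| = 8.0400
circle(B,7.00) ∩ circle(D,7.00): a=4.0200, h=5.7306
  candidates: C₊=(7.2830,5.9316) cross=46.074; C₋=(6.6878,-5.5141) cross=-46.074
  mode - wants cross < 0 → take C=(6.6878,-5.5141) (cross=-46.074)
ex = (C−B)/|BC| = (0.5310,-0.8474); ey = (0.8474,0.5310)
P = B + 2.76·ex + -3.07·ey = (1.8349,-3.5514)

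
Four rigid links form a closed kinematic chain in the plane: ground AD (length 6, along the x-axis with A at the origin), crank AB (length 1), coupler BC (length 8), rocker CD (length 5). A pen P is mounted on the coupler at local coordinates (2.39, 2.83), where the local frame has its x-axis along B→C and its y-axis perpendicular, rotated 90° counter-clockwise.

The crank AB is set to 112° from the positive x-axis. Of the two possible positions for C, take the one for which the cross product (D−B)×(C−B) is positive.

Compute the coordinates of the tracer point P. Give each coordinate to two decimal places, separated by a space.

A=(0,0), D=(6.00,0)
B = A + 1.00·(cos112°, sin112°) = (-0.3746, 0.9272)
|BD| = 6.4417
circle(B,8.00) ∩ circle(D,5.00): a=6.2480, h=4.9962
  candidates: C₊=(6.5275,4.9721) cross=32.184; C₋=(5.0892,-4.9163) cross=-32.184
  mode + wants cross > 0 → take C=(6.5275,4.9721) (cross=32.184)
ex = (C−B)/|BC| = (0.8628,0.5056); ey = (-0.5056,0.8628)
P = B + 2.39·ex + 2.83·ey = (0.2565,4.5772)

0.26 4.58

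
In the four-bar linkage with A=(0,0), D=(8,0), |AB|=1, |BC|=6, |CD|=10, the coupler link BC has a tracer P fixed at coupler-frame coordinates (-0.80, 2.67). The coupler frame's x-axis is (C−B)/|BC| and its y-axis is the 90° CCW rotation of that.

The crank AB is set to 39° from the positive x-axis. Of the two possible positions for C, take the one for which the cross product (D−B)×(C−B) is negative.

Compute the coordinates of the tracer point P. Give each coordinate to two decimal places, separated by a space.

3.56 0.83

A=(0,0), D=(8.00,0)
B = A + 1.00·(cos39°, sin39°) = (0.7771, 0.6293)
|BD| = 7.2502
circle(B,6.00) ∩ circle(D,10.00): a=-0.7886, h=5.9480
  candidates: C₊=(0.5079,6.6233) cross=43.124; C₋=(-0.5247,-5.2277) cross=-43.124
  mode - wants cross < 0 → take C=(-0.5247,-5.2277) (cross=-43.124)
ex = (C−B)/|BC| = (-0.2170,-0.9762); ey = (0.9762,-0.2170)
P = B + -0.80·ex + 2.67·ey = (3.5571,0.8309)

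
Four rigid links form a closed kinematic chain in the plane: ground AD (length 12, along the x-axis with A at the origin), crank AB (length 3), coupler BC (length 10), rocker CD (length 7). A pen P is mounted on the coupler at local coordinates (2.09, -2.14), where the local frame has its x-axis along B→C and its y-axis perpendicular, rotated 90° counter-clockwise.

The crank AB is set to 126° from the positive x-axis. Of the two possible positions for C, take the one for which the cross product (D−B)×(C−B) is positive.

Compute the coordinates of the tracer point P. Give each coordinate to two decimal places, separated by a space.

A=(0,0), D=(12.00,0)
B = A + 3.00·(cos126°, sin126°) = (-1.7634, 2.4271)
|BD| = 13.9757
circle(B,10.00) ∩ circle(D,7.00): a=8.8125, h=4.7266
  candidates: C₊=(7.7360,5.5514) cross=66.058; C₋=(6.0944,-3.7581) cross=-66.058
  mode + wants cross > 0 → take C=(7.7360,5.5514) (cross=66.058)
ex = (C−B)/|BC| = (0.9499,0.3124); ey = (-0.3124,0.9499)
P = B + 2.09·ex + -2.14·ey = (0.8906,1.0472)

0.89 1.05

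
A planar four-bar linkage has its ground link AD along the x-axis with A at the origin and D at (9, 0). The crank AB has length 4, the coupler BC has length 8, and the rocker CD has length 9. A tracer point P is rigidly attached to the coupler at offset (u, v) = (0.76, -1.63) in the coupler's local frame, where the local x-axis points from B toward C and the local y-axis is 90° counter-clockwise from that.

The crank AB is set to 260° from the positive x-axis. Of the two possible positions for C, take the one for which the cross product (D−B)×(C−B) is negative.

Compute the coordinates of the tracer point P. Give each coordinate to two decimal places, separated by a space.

A=(0,0), D=(9.00,0)
B = A + 4.00·(cos260°, sin260°) = (-0.6946, -3.9392)
|BD| = 10.4644
circle(B,8.00) ∩ circle(D,9.00): a=4.4199, h=6.6682
  candidates: C₊=(0.8900,3.9023) cross=69.778; C₋=(5.9104,-8.4531) cross=-69.778
  mode - wants cross < 0 → take C=(5.9104,-8.4531) (cross=-69.778)
ex = (C−B)/|BC| = (0.8256,-0.5642); ey = (0.5642,0.8256)
P = B + 0.76·ex + -1.63·ey = (-0.9868,-5.7138)

-0.99 -5.71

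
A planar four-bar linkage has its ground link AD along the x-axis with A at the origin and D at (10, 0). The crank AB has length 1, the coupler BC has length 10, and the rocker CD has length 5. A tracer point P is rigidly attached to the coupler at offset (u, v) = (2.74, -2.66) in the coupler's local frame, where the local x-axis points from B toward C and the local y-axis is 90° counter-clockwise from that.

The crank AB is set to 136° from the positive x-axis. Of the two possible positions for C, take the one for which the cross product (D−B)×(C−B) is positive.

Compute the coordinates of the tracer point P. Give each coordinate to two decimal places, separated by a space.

A=(0,0), D=(10.00,0)
B = A + 1.00·(cos136°, sin136°) = (-0.7193, 0.6947)
|BD| = 10.7418
circle(B,10.00) ∩ circle(D,5.00): a=8.8619, h=4.6331
  candidates: C₊=(8.4237,4.7450) cross=49.768; C₋=(7.8244,-4.5019) cross=-49.768
  mode + wants cross > 0 → take C=(8.4237,4.7450) (cross=49.768)
ex = (C−B)/|BC| = (0.9143,0.4050); ey = (-0.4050,0.9143)
P = B + 2.74·ex + -2.66·ey = (2.8632,-0.6276)

2.86 -0.63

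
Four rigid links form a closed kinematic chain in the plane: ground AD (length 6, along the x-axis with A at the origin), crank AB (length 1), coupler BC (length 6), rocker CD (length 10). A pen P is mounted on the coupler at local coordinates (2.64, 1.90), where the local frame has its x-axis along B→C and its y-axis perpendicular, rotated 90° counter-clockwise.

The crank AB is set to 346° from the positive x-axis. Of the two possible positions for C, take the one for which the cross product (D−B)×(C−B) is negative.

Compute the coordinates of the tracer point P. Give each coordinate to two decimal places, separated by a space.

A=(0,0), D=(6.00,0)
B = A + 1.00·(cos346°, sin346°) = (0.9703, -0.2419)
|BD| = 5.0355
circle(B,6.00) ∩ circle(D,10.00): a=-3.8371, h=4.6127
  candidates: C₊=(-3.0840,4.1811) cross=23.227; C₋=(-2.6408,-5.0336) cross=-23.227
  mode - wants cross < 0 → take C=(-2.6408,-5.0336) (cross=-23.227)
ex = (C−B)/|BC| = (-0.6018,-0.7986); ey = (0.7986,-0.6018)
P = B + 2.64·ex + 1.90·ey = (0.8988,-3.4938)

0.90 -3.49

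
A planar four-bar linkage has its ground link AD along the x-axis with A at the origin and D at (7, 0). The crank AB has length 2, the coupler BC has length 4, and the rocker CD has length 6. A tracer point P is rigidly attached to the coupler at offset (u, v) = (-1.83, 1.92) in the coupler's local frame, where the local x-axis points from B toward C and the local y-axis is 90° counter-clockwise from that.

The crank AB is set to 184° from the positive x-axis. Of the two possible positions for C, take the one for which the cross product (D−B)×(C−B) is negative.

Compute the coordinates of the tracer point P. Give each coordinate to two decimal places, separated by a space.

-2.56 2.45

A=(0,0), D=(7.00,0)
B = A + 2.00·(cos184°, sin184°) = (-1.9951, -0.1395)
|BD| = 8.9962
circle(B,4.00) ∩ circle(D,6.00): a=3.3865, h=2.1287
  candidates: C₊=(1.3580,2.0415) cross=19.150; C₋=(1.4240,-2.2155) cross=-19.150
  mode - wants cross < 0 → take C=(1.4240,-2.2155) (cross=-19.150)
ex = (C−B)/|BC| = (0.8548,-0.5190); ey = (0.5190,0.8548)
P = B + -1.83·ex + 1.92·ey = (-2.5629,2.4514)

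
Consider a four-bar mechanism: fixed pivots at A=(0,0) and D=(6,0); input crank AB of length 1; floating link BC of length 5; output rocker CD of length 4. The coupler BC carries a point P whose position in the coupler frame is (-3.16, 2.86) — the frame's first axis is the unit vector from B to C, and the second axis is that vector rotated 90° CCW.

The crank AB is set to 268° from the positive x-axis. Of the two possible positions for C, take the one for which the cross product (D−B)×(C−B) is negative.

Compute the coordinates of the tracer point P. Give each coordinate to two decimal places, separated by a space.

-1.25 3.08

A=(0,0), D=(6.00,0)
B = A + 1.00·(cos268°, sin268°) = (-0.0349, -0.9994)
|BD| = 6.1171
circle(B,5.00) ∩ circle(D,4.00): a=3.7942, h=3.2564
  candidates: C₊=(3.1763,2.8331) cross=19.920; C₋=(4.2403,-3.5922) cross=-19.920
  mode - wants cross < 0 → take C=(4.2403,-3.5922) (cross=-19.920)
ex = (C−B)/|BC| = (0.8550,-0.5186); ey = (0.5186,0.8550)
P = B + -3.16·ex + 2.86·ey = (-1.2538,3.0847)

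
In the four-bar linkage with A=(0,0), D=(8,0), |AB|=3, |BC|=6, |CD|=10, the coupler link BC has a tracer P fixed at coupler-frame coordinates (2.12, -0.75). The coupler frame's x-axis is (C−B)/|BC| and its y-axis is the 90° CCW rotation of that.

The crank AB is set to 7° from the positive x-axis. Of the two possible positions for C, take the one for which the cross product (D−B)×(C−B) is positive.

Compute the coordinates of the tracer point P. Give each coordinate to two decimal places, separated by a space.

2.35 2.53

A=(0,0), D=(8.00,0)
B = A + 3.00·(cos7°, sin7°) = (2.9776, 0.3656)
|BD| = 5.0357
circle(B,6.00) ∩ circle(D,10.00): a=-3.8369, h=4.6129
  candidates: C₊=(-0.5142,5.2449) cross=23.229; C₋=(-1.1840,-3.9565) cross=-23.229
  mode + wants cross > 0 → take C=(-0.5142,5.2449) (cross=23.229)
ex = (C−B)/|BC| = (-0.5820,0.8132); ey = (-0.8132,-0.5820)
P = B + 2.12·ex + -0.75·ey = (2.3538,2.5261)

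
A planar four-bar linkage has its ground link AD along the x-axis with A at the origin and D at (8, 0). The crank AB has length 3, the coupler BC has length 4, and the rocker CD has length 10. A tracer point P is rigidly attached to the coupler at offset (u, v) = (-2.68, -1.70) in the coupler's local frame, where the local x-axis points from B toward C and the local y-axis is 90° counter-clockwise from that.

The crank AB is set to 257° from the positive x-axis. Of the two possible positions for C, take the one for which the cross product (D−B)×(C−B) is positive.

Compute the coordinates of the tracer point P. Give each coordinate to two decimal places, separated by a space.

A=(0,0), D=(8.00,0)
B = A + 3.00·(cos257°, sin257°) = (-0.6749, -2.9231)
|BD| = 9.1541
circle(B,4.00) ∩ circle(D,10.00): a=-0.0111, h=4.0000
  candidates: C₊=(-1.9626,0.8639) cross=36.616; C₋=(0.5920,-6.7172) cross=-36.616
  mode + wants cross > 0 → take C=(-1.9626,0.8639) (cross=36.616)
ex = (C−B)/|BC| = (-0.3219,0.9468); ey = (-0.9468,-0.3219)
P = B + -2.68·ex + -1.70·ey = (1.7974,-4.9131)

1.80 -4.91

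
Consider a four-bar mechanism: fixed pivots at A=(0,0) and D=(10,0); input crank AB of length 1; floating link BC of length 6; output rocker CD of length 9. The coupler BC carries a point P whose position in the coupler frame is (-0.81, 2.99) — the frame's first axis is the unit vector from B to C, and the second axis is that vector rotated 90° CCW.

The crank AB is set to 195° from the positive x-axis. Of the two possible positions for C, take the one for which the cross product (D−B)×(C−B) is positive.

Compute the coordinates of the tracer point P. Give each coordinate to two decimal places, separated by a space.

-3.91 0.72

A=(0,0), D=(10.00,0)
B = A + 1.00·(cos195°, sin195°) = (-0.9659, -0.2588)
|BD| = 10.9690
circle(B,6.00) ∩ circle(D,9.00): a=3.4333, h=4.9206
  candidates: C₊=(2.3503,4.7415) cross=53.975; C₋=(2.5825,-5.0971) cross=-53.975
  mode + wants cross > 0 → take C=(2.3503,4.7415) (cross=53.975)
ex = (C−B)/|BC| = (0.5527,0.8334); ey = (-0.8334,0.5527)
P = B + -0.81·ex + 2.99·ey = (-3.9054,0.7187)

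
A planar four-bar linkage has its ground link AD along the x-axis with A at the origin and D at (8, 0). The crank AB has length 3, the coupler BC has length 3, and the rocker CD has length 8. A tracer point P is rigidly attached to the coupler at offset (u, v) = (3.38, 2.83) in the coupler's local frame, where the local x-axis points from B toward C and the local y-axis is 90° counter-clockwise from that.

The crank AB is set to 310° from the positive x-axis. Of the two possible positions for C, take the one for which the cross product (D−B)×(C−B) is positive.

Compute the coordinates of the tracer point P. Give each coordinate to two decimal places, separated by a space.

-2.41 -1.53

A=(0,0), D=(8.00,0)
B = A + 3.00·(cos310°, sin310°) = (1.9284, -2.2981)
|BD| = 6.4920
circle(B,3.00) ∩ circle(D,8.00): a=-0.9900, h=2.8320
  candidates: C₊=(0.0000,0.0000) cross=18.385; C₋=(2.0050,-5.2972) cross=-18.385
  mode + wants cross > 0 → take C=(0.0000,0.0000) (cross=18.385)
ex = (C−B)/|BC| = (-0.6428,0.7660); ey = (-0.7660,-0.6428)
P = B + 3.38·ex + 2.83·ey = (-2.4122,-1.5280)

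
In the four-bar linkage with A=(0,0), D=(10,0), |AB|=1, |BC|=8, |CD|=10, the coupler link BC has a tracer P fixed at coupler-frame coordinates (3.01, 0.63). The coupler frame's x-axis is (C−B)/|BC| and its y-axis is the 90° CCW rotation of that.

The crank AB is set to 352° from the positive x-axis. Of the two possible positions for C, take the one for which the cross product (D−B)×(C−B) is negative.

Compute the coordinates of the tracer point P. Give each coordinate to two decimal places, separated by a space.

A=(0,0), D=(10.00,0)
B = A + 1.00·(cos352°, sin352°) = (0.9903, -0.1392)
|BD| = 9.0108
circle(B,8.00) ∩ circle(D,10.00): a=2.5078, h=7.5968
  candidates: C₊=(3.3804,7.4954) cross=68.453; C₋=(3.6151,-7.6963) cross=-68.453
  mode - wants cross < 0 → take C=(3.6151,-7.6963) (cross=-68.453)
ex = (C−B)/|BC| = (0.3281,-0.9446); ey = (0.9446,0.3281)
P = B + 3.01·ex + 0.63·ey = (2.5730,-2.7758)

2.57 -2.78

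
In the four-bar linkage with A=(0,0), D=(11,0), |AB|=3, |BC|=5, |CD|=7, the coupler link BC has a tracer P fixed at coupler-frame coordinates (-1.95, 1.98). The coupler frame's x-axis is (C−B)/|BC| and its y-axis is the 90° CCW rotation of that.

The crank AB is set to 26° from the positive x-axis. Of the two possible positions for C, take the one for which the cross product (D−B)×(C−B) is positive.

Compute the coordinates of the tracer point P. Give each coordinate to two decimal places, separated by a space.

A=(0,0), D=(11.00,0)
B = A + 3.00·(cos26°, sin26°) = (2.6964, 1.3151)
|BD| = 8.4071
circle(B,5.00) ∩ circle(D,7.00): a=2.7762, h=4.1585
  candidates: C₊=(6.0889,4.9881) cross=34.961; C₋=(4.7879,-3.2264) cross=-34.961
  mode + wants cross > 0 → take C=(6.0889,4.9881) (cross=34.961)
ex = (C−B)/|BC| = (0.6785,0.7346); ey = (-0.7346,0.6785)
P = B + -1.95·ex + 1.98·ey = (-0.0812,1.2261)

-0.08 1.23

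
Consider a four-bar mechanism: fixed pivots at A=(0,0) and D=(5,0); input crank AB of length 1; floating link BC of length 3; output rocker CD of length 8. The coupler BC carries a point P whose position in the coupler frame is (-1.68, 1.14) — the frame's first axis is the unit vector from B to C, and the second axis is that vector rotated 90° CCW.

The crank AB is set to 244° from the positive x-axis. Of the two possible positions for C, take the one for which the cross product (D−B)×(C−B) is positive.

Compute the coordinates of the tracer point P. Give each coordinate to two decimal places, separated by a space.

A=(0,0), D=(5.00,0)
B = A + 1.00·(cos244°, sin244°) = (-0.4384, -0.8988)
|BD| = 5.5121
circle(B,3.00) ∩ circle(D,8.00): a=-2.2329, h=2.0035
  candidates: C₊=(-2.9681,0.7138) cross=11.044; C₋=(-2.3147,-3.2396) cross=-11.044
  mode + wants cross > 0 → take C=(-2.9681,0.7138) (cross=11.044)
ex = (C−B)/|BC| = (-0.8432,0.5375); ey = (-0.5375,-0.8432)
P = B + -1.68·ex + 1.14·ey = (0.3655,-2.7632)

0.37 -2.76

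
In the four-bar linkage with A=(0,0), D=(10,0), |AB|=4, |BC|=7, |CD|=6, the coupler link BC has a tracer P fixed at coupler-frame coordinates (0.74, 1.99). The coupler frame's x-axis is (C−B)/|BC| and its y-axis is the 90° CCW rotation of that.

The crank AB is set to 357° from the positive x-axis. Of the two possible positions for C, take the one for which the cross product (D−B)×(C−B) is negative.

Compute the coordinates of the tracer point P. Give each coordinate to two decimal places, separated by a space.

6.02 0.42

A=(0,0), D=(10.00,0)
B = A + 4.00·(cos357°, sin357°) = (3.9945, -0.2093)
|BD| = 6.0091
circle(B,7.00) ∩ circle(D,6.00): a=4.0863, h=5.6835
  candidates: C₊=(7.8803,5.6131) cross=34.153; C₋=(8.2763,-5.7471) cross=-34.153
  mode - wants cross < 0 → take C=(8.2763,-5.7471) (cross=-34.153)
ex = (C−B)/|BC| = (0.6117,-0.7911); ey = (0.7911,0.6117)
P = B + 0.74·ex + 1.99·ey = (6.0215,0.4225)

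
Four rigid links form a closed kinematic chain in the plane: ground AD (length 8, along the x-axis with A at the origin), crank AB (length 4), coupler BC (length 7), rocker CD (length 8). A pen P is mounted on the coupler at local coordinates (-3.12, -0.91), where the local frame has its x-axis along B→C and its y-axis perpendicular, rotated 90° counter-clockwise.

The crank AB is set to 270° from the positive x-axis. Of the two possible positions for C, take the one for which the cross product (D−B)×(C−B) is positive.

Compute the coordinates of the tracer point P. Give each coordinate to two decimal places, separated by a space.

A=(0,0), D=(8.00,0)
B = A + 4.00·(cos270°, sin270°) = (-0.0000, -4.0000)
|BD| = 8.9443
circle(B,7.00) ∩ circle(D,8.00): a=3.6336, h=5.9830
  candidates: C₊=(0.5743,2.9764) cross=53.514; C₋=(5.9257,-7.7264) cross=-53.514
  mode + wants cross > 0 → take C=(0.5743,2.9764) (cross=53.514)
ex = (C−B)/|BC| = (0.0820,0.9966); ey = (-0.9966,0.0820)
P = B + -3.12·ex + -0.91·ey = (0.6510,-7.1841)

0.65 -7.18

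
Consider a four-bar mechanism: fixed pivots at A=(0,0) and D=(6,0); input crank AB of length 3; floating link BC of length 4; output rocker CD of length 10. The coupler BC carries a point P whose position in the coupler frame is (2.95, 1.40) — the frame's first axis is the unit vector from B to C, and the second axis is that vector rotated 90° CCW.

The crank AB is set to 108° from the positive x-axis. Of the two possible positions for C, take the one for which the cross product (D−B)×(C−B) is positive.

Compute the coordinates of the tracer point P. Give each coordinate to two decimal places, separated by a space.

A=(0,0), D=(6.00,0)
B = A + 3.00·(cos108°, sin108°) = (-0.9271, 2.8532)
|BD| = 7.4916
circle(B,4.00) ∩ circle(D,10.00): a=-1.8604, h=3.5410
  candidates: C₊=(-1.2987,6.8359) cross=26.528; C₋=(-3.9959,0.2876) cross=-26.528
  mode + wants cross > 0 → take C=(-1.2987,6.8359) (cross=26.528)
ex = (C−B)/|BC| = (-0.0929,0.9957); ey = (-0.9957,-0.0929)
P = B + 2.95·ex + 1.40·ey = (-2.5951,5.6603)

-2.60 5.66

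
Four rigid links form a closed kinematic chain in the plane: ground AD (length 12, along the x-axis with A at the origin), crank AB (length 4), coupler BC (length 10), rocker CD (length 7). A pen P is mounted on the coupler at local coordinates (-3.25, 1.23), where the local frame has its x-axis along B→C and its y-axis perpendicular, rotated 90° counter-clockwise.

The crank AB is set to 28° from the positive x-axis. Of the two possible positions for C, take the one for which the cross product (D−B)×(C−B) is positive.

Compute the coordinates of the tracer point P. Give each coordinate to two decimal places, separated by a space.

0.11 1.27

A=(0,0), D=(12.00,0)
B = A + 4.00·(cos28°, sin28°) = (3.5318, 1.8779)
|BD| = 8.6739
circle(B,10.00) ∩ circle(D,7.00): a=7.2768, h=6.8592
  candidates: C₊=(12.1210,6.9990) cross=59.496; C₋=(9.1510,-6.3940) cross=-59.496
  mode + wants cross > 0 → take C=(12.1210,6.9990) (cross=59.496)
ex = (C−B)/|BC| = (0.8589,0.5121); ey = (-0.5121,0.8589)
P = B + -3.25·ex + 1.23·ey = (0.1104,1.2700)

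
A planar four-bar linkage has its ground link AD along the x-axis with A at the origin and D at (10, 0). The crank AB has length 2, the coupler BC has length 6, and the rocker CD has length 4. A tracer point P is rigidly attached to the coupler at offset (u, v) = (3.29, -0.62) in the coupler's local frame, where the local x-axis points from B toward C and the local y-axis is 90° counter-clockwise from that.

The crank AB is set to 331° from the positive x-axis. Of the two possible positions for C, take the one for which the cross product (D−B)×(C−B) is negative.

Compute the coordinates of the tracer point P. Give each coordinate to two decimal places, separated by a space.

A=(0,0), D=(10.00,0)
B = A + 2.00·(cos331°, sin331°) = (1.7492, -0.9696)
|BD| = 8.3075
circle(B,6.00) ∩ circle(D,4.00): a=5.3575, h=2.7013
  candidates: C₊=(6.7548,2.3386) cross=22.441; C₋=(7.3854,-3.0272) cross=-22.441
  mode - wants cross < 0 → take C=(7.3854,-3.0272) (cross=-22.441)
ex = (C−B)/|BC| = (0.9394,-0.3429); ey = (0.3429,0.9394)
P = B + 3.29·ex + -0.62·ey = (4.6271,-2.6803)

4.63 -2.68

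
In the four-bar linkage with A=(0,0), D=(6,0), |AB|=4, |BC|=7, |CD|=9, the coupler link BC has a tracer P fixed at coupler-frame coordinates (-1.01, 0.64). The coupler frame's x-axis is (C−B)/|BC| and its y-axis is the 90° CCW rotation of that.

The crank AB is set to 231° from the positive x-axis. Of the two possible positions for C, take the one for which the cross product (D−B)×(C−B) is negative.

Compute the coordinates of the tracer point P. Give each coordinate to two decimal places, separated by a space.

A=(0,0), D=(6.00,0)
B = A + 4.00·(cos231°, sin231°) = (-2.5173, -3.1086)
|BD| = 9.0668
circle(B,7.00) ∩ circle(D,9.00): a=2.7687, h=6.4292
  candidates: C₊=(-2.1206,3.8802) cross=58.292; C₋=(2.2879,-8.1988) cross=-58.292
  mode - wants cross < 0 → take C=(2.2879,-8.1988) (cross=-58.292)
ex = (C−B)/|BC| = (0.6865,-0.7272); ey = (0.7272,0.6865)
P = B + -1.01·ex + 0.64·ey = (-2.7452,-1.9348)

-2.75 -1.93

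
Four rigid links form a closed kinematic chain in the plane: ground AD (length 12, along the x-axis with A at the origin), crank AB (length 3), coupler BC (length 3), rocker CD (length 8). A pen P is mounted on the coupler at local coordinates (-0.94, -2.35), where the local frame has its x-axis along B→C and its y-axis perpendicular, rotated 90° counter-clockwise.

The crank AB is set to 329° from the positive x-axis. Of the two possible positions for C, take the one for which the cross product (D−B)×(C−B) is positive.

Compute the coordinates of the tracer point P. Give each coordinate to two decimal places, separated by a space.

A=(0,0), D=(12.00,0)
B = A + 3.00·(cos329°, sin329°) = (2.5715, -1.5451)
|BD| = 9.5543
circle(B,3.00) ∩ circle(D,8.00): a=1.8988, h=2.3226
  candidates: C₊=(4.0697,1.0540) cross=22.191; C₋=(4.8210,-3.5301) cross=-22.191
  mode + wants cross > 0 → take C=(4.0697,1.0540) (cross=22.191)
ex = (C−B)/|BC| = (0.4994,0.8664); ey = (-0.8664,0.4994)
P = B + -0.94·ex + -2.35·ey = (4.1380,-3.5331)

4.14 -3.53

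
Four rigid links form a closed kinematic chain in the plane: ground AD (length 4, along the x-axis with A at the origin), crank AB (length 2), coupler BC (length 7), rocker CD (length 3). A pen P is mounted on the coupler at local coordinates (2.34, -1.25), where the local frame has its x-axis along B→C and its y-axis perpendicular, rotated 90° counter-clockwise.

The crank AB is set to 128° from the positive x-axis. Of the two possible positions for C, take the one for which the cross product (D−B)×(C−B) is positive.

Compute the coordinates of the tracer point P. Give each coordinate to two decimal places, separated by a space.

A=(0,0), D=(4.00,0)
B = A + 2.00·(cos128°, sin128°) = (-1.2313, 1.5760)
|BD| = 5.4636
circle(B,7.00) ∩ circle(D,3.00): a=6.3924, h=2.8526
  candidates: C₊=(5.7122,2.4634) cross=15.585; C₋=(4.0665,-2.9993) cross=-15.585
  mode + wants cross > 0 → take C=(5.7122,2.4634) (cross=15.585)
ex = (C−B)/|BC| = (0.9919,0.1268); ey = (-0.1268,0.9919)
P = B + 2.34·ex + -1.25·ey = (1.2483,0.6327)

1.25 0.63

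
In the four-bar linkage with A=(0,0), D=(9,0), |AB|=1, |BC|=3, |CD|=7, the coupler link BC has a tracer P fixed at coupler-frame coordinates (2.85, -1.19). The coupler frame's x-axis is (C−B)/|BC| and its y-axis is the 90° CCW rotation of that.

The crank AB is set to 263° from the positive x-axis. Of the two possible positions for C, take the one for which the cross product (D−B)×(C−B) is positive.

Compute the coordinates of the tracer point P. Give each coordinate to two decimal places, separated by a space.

2.78 0.07

A=(0,0), D=(9.00,0)
B = A + 1.00·(cos263°, sin263°) = (-0.1219, -0.9925)
|BD| = 9.1757
circle(B,3.00) ∩ circle(D,7.00): a=2.4082, h=1.7890
  candidates: C₊=(2.0787,1.0465) cross=16.416; C₋=(2.4657,-2.5106) cross=-16.416
  mode + wants cross > 0 → take C=(2.0787,1.0465) (cross=16.416)
ex = (C−B)/|BC| = (0.7335,0.6797); ey = (-0.6797,0.7335)
P = B + 2.85·ex + -1.19·ey = (2.7775,0.0717)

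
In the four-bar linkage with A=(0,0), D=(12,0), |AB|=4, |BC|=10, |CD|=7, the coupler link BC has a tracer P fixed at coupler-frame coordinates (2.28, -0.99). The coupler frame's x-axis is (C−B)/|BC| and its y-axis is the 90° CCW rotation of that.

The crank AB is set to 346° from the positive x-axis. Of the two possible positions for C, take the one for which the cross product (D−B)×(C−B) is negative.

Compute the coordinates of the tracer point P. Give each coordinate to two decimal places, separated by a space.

A=(0,0), D=(12.00,0)
B = A + 4.00·(cos346°, sin346°) = (3.8812, -0.9677)
|BD| = 8.1763
circle(B,10.00) ∩ circle(D,7.00): a=7.2069, h=6.9326
  candidates: C₊=(10.2170,6.7691) cross=56.683; C₋=(11.8579,-6.9986) cross=-56.683
  mode - wants cross < 0 → take C=(11.8579,-6.9986) (cross=-56.683)
ex = (C−B)/|BC| = (0.7977,-0.6031); ey = (0.6031,0.7977)
P = B + 2.28·ex + -0.99·ey = (5.1028,-3.1324)

5.10 -3.13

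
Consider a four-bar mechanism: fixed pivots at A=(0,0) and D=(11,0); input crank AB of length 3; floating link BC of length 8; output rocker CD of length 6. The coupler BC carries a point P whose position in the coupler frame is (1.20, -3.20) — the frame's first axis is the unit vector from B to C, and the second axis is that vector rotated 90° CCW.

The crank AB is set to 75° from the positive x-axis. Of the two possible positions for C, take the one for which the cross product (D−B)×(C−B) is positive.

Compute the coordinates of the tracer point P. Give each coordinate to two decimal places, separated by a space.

2.92 0.23

A=(0,0), D=(11.00,0)
B = A + 3.00·(cos75°, sin75°) = (0.7765, 2.8978)
|BD| = 10.6263
circle(B,8.00) ∩ circle(D,6.00): a=6.6306, h=4.4760
  candidates: C₊=(8.3764,5.3960) cross=47.563; C₋=(5.9352,-3.2168) cross=-47.563
  mode + wants cross > 0 → take C=(8.3764,5.3960) (cross=47.563)
ex = (C−B)/|BC| = (0.9500,0.3123); ey = (-0.3123,0.9500)
P = B + 1.20·ex + -3.20·ey = (2.9157,0.2325)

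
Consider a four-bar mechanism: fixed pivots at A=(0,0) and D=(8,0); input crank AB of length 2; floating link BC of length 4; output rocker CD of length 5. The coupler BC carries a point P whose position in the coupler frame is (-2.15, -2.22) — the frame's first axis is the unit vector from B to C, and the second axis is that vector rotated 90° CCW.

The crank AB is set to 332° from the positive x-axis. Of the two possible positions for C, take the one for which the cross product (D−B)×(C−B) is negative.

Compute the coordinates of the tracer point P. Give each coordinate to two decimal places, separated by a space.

-1.32 -1.05

A=(0,0), D=(8.00,0)
B = A + 2.00·(cos332°, sin332°) = (1.7659, -0.9389)
|BD| = 6.3044
circle(B,4.00) ∩ circle(D,5.00): a=2.4384, h=3.1708
  candidates: C₊=(3.7049,2.5597) cross=19.990; C₋=(4.6494,-3.7112) cross=-19.990
  mode - wants cross < 0 → take C=(4.6494,-3.7112) (cross=-19.990)
ex = (C−B)/|BC| = (0.7209,-0.6931); ey = (0.6931,0.7209)
P = B + -2.15·ex + -2.22·ey = (-1.3226,-1.0492)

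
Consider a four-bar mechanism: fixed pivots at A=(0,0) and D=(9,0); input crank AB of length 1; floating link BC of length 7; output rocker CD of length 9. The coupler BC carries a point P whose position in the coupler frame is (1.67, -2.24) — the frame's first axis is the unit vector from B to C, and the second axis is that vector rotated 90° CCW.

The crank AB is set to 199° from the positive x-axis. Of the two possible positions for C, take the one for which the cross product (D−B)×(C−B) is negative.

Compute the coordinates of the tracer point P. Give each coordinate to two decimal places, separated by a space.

A=(0,0), D=(9.00,0)
B = A + 1.00·(cos199°, sin199°) = (-0.9455, -0.3256)
|BD| = 9.9508
circle(B,7.00) ∩ circle(D,9.00): a=3.3675, h=6.1368
  candidates: C₊=(2.2194,5.9181) cross=61.066; C₋=(2.6210,-6.3489) cross=-61.066
  mode - wants cross < 0 → take C=(2.6210,-6.3489) (cross=-61.066)
ex = (C−B)/|BC| = (0.5095,-0.8605); ey = (0.8605,0.5095)
P = B + 1.67·ex + -2.24·ey = (-2.0221,-2.9038)

-2.02 -2.90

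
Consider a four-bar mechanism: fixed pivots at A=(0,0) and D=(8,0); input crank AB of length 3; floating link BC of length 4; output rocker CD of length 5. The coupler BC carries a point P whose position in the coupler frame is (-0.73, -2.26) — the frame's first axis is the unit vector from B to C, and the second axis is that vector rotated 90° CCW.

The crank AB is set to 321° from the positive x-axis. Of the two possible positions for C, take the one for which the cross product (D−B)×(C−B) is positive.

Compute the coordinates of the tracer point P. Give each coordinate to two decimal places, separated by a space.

4.31 -3.20

A=(0,0), D=(8.00,0)
B = A + 3.00·(cos321°, sin321°) = (2.3314, -1.8880)
|BD| = 5.9747
circle(B,4.00) ∩ circle(D,5.00): a=2.2342, h=3.3179
  candidates: C₊=(3.4027,1.9659) cross=19.823; C₋=(5.4996,-4.3299) cross=-19.823
  mode + wants cross > 0 → take C=(3.4027,1.9659) (cross=19.823)
ex = (C−B)/|BC| = (0.2678,0.9635); ey = (-0.9635,0.2678)
P = B + -0.73·ex + -2.26·ey = (4.3134,-3.1966)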